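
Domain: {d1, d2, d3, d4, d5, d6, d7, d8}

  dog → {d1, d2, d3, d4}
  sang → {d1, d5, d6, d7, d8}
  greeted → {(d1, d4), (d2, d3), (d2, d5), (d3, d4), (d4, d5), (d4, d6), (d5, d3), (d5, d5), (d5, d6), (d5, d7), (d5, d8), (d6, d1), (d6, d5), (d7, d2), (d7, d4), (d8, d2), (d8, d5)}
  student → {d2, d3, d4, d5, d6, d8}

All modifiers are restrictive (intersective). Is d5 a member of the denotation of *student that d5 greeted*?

yes

⟦that d5 greeted⟧ = {x : ⟨d5, x⟩ ∈ ⟦greeted⟧} = {d3, d5, d6, d7, d8}
⟦student⟧ = {d2, d3, d4, d5, d6, d8}
… ∩ ⟦that d5 greeted⟧ = {d2, d3, d4, d5, d6, d8} ∩ {d3, d5, d6, d7, d8} = {d3, d5, d6, d8}
⟦student that d5 greeted⟧ = {d3, d5, d6, d8}; d5 ∈ this set.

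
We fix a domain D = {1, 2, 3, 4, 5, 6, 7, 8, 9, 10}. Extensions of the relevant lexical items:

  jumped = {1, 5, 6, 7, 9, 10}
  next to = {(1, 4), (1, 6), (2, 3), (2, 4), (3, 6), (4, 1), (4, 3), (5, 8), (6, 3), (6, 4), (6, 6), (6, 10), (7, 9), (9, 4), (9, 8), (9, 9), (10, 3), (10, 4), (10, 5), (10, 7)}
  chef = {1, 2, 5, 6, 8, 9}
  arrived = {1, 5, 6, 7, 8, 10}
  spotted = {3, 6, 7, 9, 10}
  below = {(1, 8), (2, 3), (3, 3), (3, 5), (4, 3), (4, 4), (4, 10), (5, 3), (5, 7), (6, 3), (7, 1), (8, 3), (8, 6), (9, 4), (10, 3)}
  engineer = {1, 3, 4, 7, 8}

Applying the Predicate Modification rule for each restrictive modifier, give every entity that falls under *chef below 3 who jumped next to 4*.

⟦below 3⟧ = {x : ⟨x, 3⟩ ∈ ⟦below⟧} = {2, 3, 4, 5, 6, 8, 10}
⟦who jumped⟧ = ⟦jumped⟧ = {1, 5, 6, 7, 9, 10}
⟦next to 4⟧ = {x : ⟨x, 4⟩ ∈ ⟦next to⟧} = {1, 2, 6, 9, 10}
⟦chef⟧ = {1, 2, 5, 6, 8, 9}
… ∩ ⟦below 3⟧ = {1, 2, 5, 6, 8, 9} ∩ {2, 3, 4, 5, 6, 8, 10} = {2, 5, 6, 8}
… ∩ ⟦who jumped⟧ = {2, 5, 6, 8} ∩ {1, 5, 6, 7, 9, 10} = {5, 6}
… ∩ ⟦next to 4⟧ = {5, 6} ∩ {1, 2, 6, 9, 10} = {6}
So ⟦chef below 3 who jumped next to 4⟧ = {6}.

{6}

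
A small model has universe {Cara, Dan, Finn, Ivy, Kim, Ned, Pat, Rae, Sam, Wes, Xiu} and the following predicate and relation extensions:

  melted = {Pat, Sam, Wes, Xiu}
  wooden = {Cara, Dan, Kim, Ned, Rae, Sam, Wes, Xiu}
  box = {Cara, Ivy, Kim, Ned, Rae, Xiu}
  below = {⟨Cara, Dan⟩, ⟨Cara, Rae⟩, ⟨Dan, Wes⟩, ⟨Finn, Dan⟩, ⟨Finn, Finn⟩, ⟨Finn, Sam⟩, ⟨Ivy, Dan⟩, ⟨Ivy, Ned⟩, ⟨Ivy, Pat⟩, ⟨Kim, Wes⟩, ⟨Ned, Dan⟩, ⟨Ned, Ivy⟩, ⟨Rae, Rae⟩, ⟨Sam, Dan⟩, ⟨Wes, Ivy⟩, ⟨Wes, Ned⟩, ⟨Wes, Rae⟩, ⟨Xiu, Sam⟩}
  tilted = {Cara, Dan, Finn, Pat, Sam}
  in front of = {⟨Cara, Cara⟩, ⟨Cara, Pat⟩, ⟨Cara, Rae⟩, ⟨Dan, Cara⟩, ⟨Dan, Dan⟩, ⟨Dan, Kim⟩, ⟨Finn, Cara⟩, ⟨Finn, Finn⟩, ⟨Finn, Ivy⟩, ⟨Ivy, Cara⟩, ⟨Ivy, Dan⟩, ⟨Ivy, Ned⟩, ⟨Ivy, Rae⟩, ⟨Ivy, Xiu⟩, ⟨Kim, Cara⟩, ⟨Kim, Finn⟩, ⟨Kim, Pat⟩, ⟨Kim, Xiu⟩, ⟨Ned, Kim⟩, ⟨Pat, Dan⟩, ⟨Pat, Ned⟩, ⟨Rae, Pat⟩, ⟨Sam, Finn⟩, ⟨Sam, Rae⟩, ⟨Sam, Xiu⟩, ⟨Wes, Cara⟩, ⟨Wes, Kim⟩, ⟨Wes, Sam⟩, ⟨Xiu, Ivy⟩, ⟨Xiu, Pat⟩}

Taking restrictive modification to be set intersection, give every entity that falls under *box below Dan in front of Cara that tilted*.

{Cara}

⟦below Dan⟧ = {x : ⟨x, Dan⟩ ∈ ⟦below⟧} = {Cara, Finn, Ivy, Ned, Sam}
⟦in front of Cara⟧ = {x : ⟨x, Cara⟩ ∈ ⟦in front of⟧} = {Cara, Dan, Finn, Ivy, Kim, Wes}
⟦that tilted⟧ = ⟦tilted⟧ = {Cara, Dan, Finn, Pat, Sam}
⟦box⟧ = {Cara, Ivy, Kim, Ned, Rae, Xiu}
… ∩ ⟦below Dan⟧ = {Cara, Ivy, Kim, Ned, Rae, Xiu} ∩ {Cara, Finn, Ivy, Ned, Sam} = {Cara, Ivy, Ned}
… ∩ ⟦in front of Cara⟧ = {Cara, Ivy, Ned} ∩ {Cara, Dan, Finn, Ivy, Kim, Wes} = {Cara, Ivy}
… ∩ ⟦that tilted⟧ = {Cara, Ivy} ∩ {Cara, Dan, Finn, Pat, Sam} = {Cara}
So ⟦box below Dan in front of Cara that tilted⟧ = {Cara}.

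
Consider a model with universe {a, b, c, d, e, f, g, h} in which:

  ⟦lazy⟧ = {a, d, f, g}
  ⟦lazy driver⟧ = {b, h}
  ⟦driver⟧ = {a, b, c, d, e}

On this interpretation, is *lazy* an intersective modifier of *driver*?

⟦lazy⟧ ∩ ⟦driver⟧ = {a, d, f, g} ∩ {a, b, c, d, e} = {a, d}
Observed ⟦lazy driver⟧ = {b, h}.
These differ, so the modifier is not intersective in this model.

no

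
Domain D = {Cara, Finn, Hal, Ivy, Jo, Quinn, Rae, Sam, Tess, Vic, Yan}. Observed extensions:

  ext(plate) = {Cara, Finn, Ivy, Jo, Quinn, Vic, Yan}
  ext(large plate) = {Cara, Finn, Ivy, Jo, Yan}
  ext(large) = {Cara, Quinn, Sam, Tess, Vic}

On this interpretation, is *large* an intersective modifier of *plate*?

no

⟦large⟧ ∩ ⟦plate⟧ = {Cara, Quinn, Sam, Tess, Vic} ∩ {Cara, Finn, Ivy, Jo, Quinn, Vic, Yan} = {Cara, Quinn, Vic}
Observed ⟦large plate⟧ = {Cara, Finn, Ivy, Jo, Yan}.
These differ, so the modifier is not intersective in this model.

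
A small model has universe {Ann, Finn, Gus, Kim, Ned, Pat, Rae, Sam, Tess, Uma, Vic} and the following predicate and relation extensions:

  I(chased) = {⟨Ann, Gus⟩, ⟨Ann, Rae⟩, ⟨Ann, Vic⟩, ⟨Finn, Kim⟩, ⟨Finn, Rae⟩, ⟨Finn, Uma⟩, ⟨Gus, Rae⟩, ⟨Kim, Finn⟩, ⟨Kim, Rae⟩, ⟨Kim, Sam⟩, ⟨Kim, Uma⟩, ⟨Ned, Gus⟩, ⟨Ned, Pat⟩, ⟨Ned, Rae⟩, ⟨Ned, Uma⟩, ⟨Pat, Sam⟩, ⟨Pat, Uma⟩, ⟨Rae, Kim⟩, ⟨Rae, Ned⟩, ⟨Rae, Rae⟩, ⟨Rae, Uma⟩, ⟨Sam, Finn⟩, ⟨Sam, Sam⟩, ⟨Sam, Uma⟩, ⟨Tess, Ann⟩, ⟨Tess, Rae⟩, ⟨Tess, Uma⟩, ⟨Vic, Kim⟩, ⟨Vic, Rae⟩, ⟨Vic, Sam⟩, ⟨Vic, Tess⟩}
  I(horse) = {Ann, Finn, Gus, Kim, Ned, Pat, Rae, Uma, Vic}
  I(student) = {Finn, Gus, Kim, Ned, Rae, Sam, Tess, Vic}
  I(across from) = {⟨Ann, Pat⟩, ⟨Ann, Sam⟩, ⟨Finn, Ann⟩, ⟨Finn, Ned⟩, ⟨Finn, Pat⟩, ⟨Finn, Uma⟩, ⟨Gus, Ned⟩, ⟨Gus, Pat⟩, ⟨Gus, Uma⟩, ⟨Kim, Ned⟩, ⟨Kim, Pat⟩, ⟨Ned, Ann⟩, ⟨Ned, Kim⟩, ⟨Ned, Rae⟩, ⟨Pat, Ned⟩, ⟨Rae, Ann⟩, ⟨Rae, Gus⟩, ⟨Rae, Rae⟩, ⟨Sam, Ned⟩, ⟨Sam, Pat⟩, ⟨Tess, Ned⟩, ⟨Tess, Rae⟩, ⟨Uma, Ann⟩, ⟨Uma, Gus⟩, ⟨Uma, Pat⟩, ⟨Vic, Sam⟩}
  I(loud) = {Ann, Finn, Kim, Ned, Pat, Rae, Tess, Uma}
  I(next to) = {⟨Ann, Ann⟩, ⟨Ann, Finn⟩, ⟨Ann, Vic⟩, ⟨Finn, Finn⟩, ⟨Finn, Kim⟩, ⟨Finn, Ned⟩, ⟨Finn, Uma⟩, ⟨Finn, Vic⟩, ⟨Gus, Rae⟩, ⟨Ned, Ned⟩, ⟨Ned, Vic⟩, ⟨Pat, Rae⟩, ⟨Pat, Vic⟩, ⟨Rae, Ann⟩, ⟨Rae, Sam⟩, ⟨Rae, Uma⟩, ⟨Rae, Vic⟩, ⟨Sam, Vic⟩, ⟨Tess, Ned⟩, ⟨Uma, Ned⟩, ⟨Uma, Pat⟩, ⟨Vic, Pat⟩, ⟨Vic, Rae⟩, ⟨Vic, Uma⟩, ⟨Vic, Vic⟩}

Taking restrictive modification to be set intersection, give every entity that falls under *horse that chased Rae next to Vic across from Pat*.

{Ann, Finn}

⟦that chased Rae⟧ = {x : ⟨x, Rae⟩ ∈ ⟦chased⟧} = {Ann, Finn, Gus, Kim, Ned, Rae, Tess, Vic}
⟦next to Vic⟧ = {x : ⟨x, Vic⟩ ∈ ⟦next to⟧} = {Ann, Finn, Ned, Pat, Rae, Sam, Vic}
⟦across from Pat⟧ = {x : ⟨x, Pat⟩ ∈ ⟦across from⟧} = {Ann, Finn, Gus, Kim, Sam, Uma}
⟦horse⟧ = {Ann, Finn, Gus, Kim, Ned, Pat, Rae, Uma, Vic}
… ∩ ⟦that chased Rae⟧ = {Ann, Finn, Gus, Kim, Ned, Pat, Rae, Uma, Vic} ∩ {Ann, Finn, Gus, Kim, Ned, Rae, Tess, Vic} = {Ann, Finn, Gus, Kim, Ned, Rae, Vic}
… ∩ ⟦next to Vic⟧ = {Ann, Finn, Gus, Kim, Ned, Rae, Vic} ∩ {Ann, Finn, Ned, Pat, Rae, Sam, Vic} = {Ann, Finn, Ned, Rae, Vic}
… ∩ ⟦across from Pat⟧ = {Ann, Finn, Ned, Rae, Vic} ∩ {Ann, Finn, Gus, Kim, Sam, Uma} = {Ann, Finn}
So ⟦horse that chased Rae next to Vic across from Pat⟧ = {Ann, Finn}.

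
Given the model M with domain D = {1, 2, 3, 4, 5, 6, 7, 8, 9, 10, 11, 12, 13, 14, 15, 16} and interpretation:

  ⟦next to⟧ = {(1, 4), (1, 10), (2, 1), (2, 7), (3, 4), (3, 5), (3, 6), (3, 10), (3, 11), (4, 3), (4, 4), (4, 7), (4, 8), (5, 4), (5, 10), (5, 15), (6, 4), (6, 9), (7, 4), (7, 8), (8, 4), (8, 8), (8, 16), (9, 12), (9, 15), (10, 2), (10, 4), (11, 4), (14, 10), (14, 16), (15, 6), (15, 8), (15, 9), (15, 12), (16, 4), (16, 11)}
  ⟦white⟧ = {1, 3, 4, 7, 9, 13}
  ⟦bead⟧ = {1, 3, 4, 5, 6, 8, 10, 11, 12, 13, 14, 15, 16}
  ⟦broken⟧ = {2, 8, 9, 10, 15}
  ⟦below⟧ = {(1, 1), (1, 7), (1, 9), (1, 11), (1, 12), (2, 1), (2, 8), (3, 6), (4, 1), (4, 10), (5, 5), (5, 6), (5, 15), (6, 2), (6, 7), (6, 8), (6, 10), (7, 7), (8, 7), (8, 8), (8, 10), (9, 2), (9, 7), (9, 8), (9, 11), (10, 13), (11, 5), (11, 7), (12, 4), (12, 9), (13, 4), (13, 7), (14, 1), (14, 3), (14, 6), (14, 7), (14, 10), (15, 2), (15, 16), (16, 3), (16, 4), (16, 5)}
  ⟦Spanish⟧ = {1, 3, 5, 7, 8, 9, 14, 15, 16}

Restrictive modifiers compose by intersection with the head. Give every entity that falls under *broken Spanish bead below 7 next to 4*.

{8}

⟦below 7⟧ = {x : ⟨x, 7⟩ ∈ ⟦below⟧} = {1, 6, 7, 8, 9, 11, 13, 14}
⟦next to 4⟧ = {x : ⟨x, 4⟩ ∈ ⟦next to⟧} = {1, 3, 4, 5, 6, 7, 8, 10, 11, 16}
⟦bead⟧ = {1, 3, 4, 5, 6, 8, 10, 11, 12, 13, 14, 15, 16}
… ∩ ⟦below 7⟧ = {1, 3, 4, 5, 6, 8, 10, 11, 12, 13, 14, 15, 16} ∩ {1, 6, 7, 8, 9, 11, 13, 14} = {1, 6, 8, 11, 13, 14}
… ∩ ⟦next to 4⟧ = {1, 6, 8, 11, 13, 14} ∩ {1, 3, 4, 5, 6, 7, 8, 10, 11, 16} = {1, 6, 8, 11}
… ∩ ⟦broken⟧ = {1, 6, 8, 11} ∩ {2, 8, 9, 10, 15} = {8}
… ∩ ⟦Spanish⟧ = {8} ∩ {1, 3, 5, 7, 8, 9, 14, 15, 16} = {8}
So ⟦broken Spanish bead below 7 next to 4⟧ = {8}.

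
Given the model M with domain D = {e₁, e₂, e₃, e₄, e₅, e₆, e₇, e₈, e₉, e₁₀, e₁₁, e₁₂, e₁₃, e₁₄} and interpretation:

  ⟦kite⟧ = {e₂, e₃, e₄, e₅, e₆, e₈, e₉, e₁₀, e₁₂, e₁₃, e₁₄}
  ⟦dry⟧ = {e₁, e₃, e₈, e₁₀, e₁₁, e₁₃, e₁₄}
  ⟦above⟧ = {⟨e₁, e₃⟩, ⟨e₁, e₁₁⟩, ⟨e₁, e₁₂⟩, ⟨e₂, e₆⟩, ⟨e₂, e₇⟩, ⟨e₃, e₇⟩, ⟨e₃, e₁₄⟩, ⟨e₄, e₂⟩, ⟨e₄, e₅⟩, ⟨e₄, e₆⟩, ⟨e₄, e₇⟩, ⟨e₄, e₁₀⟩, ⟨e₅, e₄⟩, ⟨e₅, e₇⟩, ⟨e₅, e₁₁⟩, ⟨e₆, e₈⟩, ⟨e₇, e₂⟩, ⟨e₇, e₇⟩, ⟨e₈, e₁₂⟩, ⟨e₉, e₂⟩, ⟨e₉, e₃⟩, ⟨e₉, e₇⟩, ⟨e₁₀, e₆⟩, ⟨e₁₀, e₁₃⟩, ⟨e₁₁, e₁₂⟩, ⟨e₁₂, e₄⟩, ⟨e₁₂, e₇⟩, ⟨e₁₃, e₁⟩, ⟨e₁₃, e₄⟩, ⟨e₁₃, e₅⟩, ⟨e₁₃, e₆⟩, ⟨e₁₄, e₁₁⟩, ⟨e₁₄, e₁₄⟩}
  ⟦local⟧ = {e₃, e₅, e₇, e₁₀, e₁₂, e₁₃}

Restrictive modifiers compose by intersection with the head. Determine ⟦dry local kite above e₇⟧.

{e₃}

⟦above e₇⟧ = {x : ⟨x, e₇⟩ ∈ ⟦above⟧} = {e₂, e₃, e₄, e₅, e₇, e₉, e₁₂}
⟦kite⟧ = {e₂, e₃, e₄, e₅, e₆, e₈, e₉, e₁₀, e₁₂, e₁₃, e₁₄}
… ∩ ⟦above e₇⟧ = {e₂, e₃, e₄, e₅, e₆, e₈, e₉, e₁₀, e₁₂, e₁₃, e₁₄} ∩ {e₂, e₃, e₄, e₅, e₇, e₉, e₁₂} = {e₂, e₃, e₄, e₅, e₉, e₁₂}
… ∩ ⟦dry⟧ = {e₂, e₃, e₄, e₅, e₉, e₁₂} ∩ {e₁, e₃, e₈, e₁₀, e₁₁, e₁₃, e₁₄} = {e₃}
… ∩ ⟦local⟧ = {e₃} ∩ {e₃, e₅, e₇, e₁₀, e₁₂, e₁₃} = {e₃}
So ⟦dry local kite above e₇⟧ = {e₃}.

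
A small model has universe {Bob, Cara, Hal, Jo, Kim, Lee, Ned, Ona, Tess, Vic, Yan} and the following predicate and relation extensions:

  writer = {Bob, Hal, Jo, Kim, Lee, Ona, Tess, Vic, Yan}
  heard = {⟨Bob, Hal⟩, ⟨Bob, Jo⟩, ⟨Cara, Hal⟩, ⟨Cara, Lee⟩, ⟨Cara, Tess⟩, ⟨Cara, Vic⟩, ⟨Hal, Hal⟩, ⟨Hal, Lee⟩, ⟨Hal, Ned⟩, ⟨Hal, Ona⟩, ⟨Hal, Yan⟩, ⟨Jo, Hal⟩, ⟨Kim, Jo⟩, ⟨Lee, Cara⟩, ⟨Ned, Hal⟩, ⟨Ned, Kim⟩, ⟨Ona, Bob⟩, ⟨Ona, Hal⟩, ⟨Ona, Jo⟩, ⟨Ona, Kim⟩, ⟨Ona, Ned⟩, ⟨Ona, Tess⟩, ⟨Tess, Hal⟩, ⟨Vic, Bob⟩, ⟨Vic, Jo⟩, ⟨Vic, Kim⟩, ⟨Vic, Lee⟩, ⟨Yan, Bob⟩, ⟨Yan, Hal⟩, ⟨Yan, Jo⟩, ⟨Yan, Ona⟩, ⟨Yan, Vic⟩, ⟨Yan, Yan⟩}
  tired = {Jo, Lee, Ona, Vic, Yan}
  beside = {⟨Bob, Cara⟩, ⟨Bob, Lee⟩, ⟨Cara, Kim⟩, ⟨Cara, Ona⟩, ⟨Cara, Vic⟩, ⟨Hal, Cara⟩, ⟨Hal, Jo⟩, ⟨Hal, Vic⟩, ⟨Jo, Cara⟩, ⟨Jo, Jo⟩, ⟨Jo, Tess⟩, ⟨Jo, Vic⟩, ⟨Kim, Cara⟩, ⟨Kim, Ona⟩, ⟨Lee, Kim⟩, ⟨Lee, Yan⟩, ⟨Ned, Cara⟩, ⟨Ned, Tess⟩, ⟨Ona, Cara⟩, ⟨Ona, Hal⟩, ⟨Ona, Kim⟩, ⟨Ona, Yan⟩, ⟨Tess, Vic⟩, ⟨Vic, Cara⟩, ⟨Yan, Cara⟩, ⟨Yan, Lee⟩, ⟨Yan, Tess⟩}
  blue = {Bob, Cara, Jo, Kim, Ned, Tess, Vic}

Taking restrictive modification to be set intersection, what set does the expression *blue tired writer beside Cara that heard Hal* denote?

{Jo}

⟦beside Cara⟧ = {x : ⟨x, Cara⟩ ∈ ⟦beside⟧} = {Bob, Hal, Jo, Kim, Ned, Ona, Vic, Yan}
⟦that heard Hal⟧ = {x : ⟨x, Hal⟩ ∈ ⟦heard⟧} = {Bob, Cara, Hal, Jo, Ned, Ona, Tess, Yan}
⟦writer⟧ = {Bob, Hal, Jo, Kim, Lee, Ona, Tess, Vic, Yan}
… ∩ ⟦beside Cara⟧ = {Bob, Hal, Jo, Kim, Lee, Ona, Tess, Vic, Yan} ∩ {Bob, Hal, Jo, Kim, Ned, Ona, Vic, Yan} = {Bob, Hal, Jo, Kim, Ona, Vic, Yan}
… ∩ ⟦that heard Hal⟧ = {Bob, Hal, Jo, Kim, Ona, Vic, Yan} ∩ {Bob, Cara, Hal, Jo, Ned, Ona, Tess, Yan} = {Bob, Hal, Jo, Ona, Yan}
… ∩ ⟦blue⟧ = {Bob, Hal, Jo, Ona, Yan} ∩ {Bob, Cara, Jo, Kim, Ned, Tess, Vic} = {Bob, Jo}
… ∩ ⟦tired⟧ = {Bob, Jo} ∩ {Jo, Lee, Ona, Vic, Yan} = {Jo}
So ⟦blue tired writer beside Cara that heard Hal⟧ = {Jo}.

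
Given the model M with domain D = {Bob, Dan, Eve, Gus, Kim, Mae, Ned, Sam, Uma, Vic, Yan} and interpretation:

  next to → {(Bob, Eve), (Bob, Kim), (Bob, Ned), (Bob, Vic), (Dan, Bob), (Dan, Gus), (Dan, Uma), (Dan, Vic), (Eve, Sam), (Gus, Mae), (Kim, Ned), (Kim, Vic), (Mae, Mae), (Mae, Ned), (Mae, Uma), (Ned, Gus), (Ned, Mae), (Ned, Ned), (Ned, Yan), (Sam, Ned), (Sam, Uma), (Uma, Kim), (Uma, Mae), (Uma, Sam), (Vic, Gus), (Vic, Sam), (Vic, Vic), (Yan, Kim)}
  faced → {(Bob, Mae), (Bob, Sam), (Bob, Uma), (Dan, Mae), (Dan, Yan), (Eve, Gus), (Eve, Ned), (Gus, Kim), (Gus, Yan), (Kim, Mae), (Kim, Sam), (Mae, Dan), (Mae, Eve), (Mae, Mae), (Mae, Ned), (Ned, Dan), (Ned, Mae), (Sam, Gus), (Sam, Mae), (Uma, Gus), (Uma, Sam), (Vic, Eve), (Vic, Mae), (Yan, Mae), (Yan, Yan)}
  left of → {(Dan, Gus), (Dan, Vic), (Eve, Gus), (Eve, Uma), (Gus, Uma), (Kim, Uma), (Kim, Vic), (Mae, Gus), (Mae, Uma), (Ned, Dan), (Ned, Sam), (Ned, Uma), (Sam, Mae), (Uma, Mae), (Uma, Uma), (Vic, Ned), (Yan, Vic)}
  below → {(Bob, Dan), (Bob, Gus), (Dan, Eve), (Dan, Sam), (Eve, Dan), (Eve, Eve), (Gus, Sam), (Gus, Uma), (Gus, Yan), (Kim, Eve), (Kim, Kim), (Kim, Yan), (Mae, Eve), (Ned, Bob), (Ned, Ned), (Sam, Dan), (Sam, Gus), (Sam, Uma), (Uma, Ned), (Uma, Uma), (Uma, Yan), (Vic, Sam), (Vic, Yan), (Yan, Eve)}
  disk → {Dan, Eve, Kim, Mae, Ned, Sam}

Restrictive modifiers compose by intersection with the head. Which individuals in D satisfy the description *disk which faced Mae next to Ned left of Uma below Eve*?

{Kim, Mae}

⟦which faced Mae⟧ = {x : ⟨x, Mae⟩ ∈ ⟦faced⟧} = {Bob, Dan, Kim, Mae, Ned, Sam, Vic, Yan}
⟦next to Ned⟧ = {x : ⟨x, Ned⟩ ∈ ⟦next to⟧} = {Bob, Kim, Mae, Ned, Sam}
⟦left of Uma⟧ = {x : ⟨x, Uma⟩ ∈ ⟦left of⟧} = {Eve, Gus, Kim, Mae, Ned, Uma}
⟦below Eve⟧ = {x : ⟨x, Eve⟩ ∈ ⟦below⟧} = {Dan, Eve, Kim, Mae, Yan}
⟦disk⟧ = {Dan, Eve, Kim, Mae, Ned, Sam}
… ∩ ⟦which faced Mae⟧ = {Dan, Eve, Kim, Mae, Ned, Sam} ∩ {Bob, Dan, Kim, Mae, Ned, Sam, Vic, Yan} = {Dan, Kim, Mae, Ned, Sam}
… ∩ ⟦next to Ned⟧ = {Dan, Kim, Mae, Ned, Sam} ∩ {Bob, Kim, Mae, Ned, Sam} = {Kim, Mae, Ned, Sam}
… ∩ ⟦left of Uma⟧ = {Kim, Mae, Ned, Sam} ∩ {Eve, Gus, Kim, Mae, Ned, Uma} = {Kim, Mae, Ned}
… ∩ ⟦below Eve⟧ = {Kim, Mae, Ned} ∩ {Dan, Eve, Kim, Mae, Yan} = {Kim, Mae}
So ⟦disk which faced Mae next to Ned left of Uma below Eve⟧ = {Kim, Mae}.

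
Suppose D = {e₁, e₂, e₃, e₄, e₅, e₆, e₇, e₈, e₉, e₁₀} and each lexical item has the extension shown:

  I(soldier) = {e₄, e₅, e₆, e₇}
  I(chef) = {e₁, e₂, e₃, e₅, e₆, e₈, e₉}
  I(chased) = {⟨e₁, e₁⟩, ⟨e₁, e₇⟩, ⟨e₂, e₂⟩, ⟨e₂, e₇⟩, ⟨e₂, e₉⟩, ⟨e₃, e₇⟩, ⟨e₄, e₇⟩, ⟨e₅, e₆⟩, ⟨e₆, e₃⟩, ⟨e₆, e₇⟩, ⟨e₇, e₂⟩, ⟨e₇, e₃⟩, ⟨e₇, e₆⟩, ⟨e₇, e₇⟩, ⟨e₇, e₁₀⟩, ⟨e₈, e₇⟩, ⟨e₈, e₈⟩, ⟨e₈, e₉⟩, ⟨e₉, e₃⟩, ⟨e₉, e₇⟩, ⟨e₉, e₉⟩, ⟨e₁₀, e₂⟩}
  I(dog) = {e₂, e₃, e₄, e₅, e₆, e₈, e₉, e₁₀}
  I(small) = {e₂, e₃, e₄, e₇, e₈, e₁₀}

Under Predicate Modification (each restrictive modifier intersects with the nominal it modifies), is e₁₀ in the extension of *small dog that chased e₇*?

⟦that chased e₇⟧ = {x : ⟨x, e₇⟩ ∈ ⟦chased⟧} = {e₁, e₂, e₃, e₄, e₆, e₇, e₈, e₉}
⟦dog⟧ = {e₂, e₃, e₄, e₅, e₆, e₈, e₉, e₁₀}
… ∩ ⟦that chased e₇⟧ = {e₂, e₃, e₄, e₅, e₆, e₈, e₉, e₁₀} ∩ {e₁, e₂, e₃, e₄, e₆, e₇, e₈, e₉} = {e₂, e₃, e₄, e₆, e₈, e₉}
… ∩ ⟦small⟧ = {e₂, e₃, e₄, e₆, e₈, e₉} ∩ {e₂, e₃, e₄, e₇, e₈, e₁₀} = {e₂, e₃, e₄, e₈}
⟦small dog that chased e₇⟧ = {e₂, e₃, e₄, e₈}; e₁₀ ∉ this set.

no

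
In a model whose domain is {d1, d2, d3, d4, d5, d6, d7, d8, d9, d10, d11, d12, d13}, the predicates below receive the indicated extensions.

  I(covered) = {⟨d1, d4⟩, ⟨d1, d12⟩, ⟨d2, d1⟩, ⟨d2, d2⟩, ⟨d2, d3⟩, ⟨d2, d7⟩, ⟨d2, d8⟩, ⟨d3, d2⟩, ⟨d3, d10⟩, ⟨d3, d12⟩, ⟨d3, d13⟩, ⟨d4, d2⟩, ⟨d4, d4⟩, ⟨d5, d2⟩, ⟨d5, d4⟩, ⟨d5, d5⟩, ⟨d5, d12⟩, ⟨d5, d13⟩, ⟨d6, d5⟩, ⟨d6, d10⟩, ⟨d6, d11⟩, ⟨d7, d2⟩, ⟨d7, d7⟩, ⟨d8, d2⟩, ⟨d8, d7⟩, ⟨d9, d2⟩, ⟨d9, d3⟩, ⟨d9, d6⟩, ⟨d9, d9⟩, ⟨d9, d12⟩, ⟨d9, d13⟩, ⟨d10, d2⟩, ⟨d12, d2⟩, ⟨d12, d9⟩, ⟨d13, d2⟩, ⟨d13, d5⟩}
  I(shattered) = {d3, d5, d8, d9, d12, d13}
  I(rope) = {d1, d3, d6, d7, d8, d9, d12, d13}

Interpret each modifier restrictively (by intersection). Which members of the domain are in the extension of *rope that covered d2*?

{d3, d7, d8, d9, d12, d13}

⟦that covered d2⟧ = {x : ⟨x, d2⟩ ∈ ⟦covered⟧} = {d2, d3, d4, d5, d7, d8, d9, d10, d12, d13}
⟦rope⟧ = {d1, d3, d6, d7, d8, d9, d12, d13}
… ∩ ⟦that covered d2⟧ = {d1, d3, d6, d7, d8, d9, d12, d13} ∩ {d2, d3, d4, d5, d7, d8, d9, d10, d12, d13} = {d3, d7, d8, d9, d12, d13}
So ⟦rope that covered d2⟧ = {d3, d7, d8, d9, d12, d13}.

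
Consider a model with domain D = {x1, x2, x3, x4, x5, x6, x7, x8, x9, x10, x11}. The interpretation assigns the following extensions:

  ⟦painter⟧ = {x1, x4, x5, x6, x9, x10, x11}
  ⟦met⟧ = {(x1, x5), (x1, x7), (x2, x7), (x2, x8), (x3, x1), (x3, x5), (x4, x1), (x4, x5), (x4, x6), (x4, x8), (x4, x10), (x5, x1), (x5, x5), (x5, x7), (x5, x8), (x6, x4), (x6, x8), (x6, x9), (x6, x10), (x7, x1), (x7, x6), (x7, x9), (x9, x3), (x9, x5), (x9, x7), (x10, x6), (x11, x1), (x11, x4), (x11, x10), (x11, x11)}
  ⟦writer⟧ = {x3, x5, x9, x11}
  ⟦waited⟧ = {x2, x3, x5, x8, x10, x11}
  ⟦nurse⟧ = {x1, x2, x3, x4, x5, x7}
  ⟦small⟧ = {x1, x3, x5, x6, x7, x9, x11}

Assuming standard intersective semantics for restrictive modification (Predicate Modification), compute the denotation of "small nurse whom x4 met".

⟦whom x4 met⟧ = {x : ⟨x4, x⟩ ∈ ⟦met⟧} = {x1, x5, x6, x8, x10}
⟦nurse⟧ = {x1, x2, x3, x4, x5, x7}
… ∩ ⟦whom x4 met⟧ = {x1, x2, x3, x4, x5, x7} ∩ {x1, x5, x6, x8, x10} = {x1, x5}
… ∩ ⟦small⟧ = {x1, x5} ∩ {x1, x3, x5, x6, x7, x9, x11} = {x1, x5}
So ⟦small nurse whom x4 met⟧ = {x1, x5}.

{x1, x5}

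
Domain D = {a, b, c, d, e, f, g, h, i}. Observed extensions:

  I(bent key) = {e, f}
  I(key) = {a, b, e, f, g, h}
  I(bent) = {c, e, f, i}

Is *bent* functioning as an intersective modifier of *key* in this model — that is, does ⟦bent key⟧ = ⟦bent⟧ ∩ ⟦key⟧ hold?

⟦bent⟧ ∩ ⟦key⟧ = {c, e, f, i} ∩ {a, b, e, f, g, h} = {e, f}
Observed ⟦bent key⟧ = {e, f}.
These coincide, so the modifier is intersective here.

yes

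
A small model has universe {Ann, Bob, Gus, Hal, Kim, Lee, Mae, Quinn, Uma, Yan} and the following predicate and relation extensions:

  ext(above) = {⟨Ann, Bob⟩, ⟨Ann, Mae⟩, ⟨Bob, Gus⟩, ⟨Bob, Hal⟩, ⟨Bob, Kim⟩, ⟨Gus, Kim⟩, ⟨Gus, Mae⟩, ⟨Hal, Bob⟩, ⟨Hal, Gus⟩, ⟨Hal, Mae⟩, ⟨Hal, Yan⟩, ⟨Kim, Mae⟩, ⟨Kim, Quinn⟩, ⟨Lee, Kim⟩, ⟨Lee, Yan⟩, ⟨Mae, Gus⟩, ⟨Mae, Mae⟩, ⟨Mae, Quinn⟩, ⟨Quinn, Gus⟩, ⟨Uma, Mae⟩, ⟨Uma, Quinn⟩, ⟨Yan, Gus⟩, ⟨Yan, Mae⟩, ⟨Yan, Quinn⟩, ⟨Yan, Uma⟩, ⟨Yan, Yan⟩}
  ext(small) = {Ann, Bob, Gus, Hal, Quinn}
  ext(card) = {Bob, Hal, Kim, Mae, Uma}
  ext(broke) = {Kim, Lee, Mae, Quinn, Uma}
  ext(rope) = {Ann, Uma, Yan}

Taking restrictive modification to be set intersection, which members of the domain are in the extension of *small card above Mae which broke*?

⟦above Mae⟧ = {x : ⟨x, Mae⟩ ∈ ⟦above⟧} = {Ann, Gus, Hal, Kim, Mae, Uma, Yan}
⟦which broke⟧ = ⟦broke⟧ = {Kim, Lee, Mae, Quinn, Uma}
⟦card⟧ = {Bob, Hal, Kim, Mae, Uma}
… ∩ ⟦above Mae⟧ = {Bob, Hal, Kim, Mae, Uma} ∩ {Ann, Gus, Hal, Kim, Mae, Uma, Yan} = {Hal, Kim, Mae, Uma}
… ∩ ⟦which broke⟧ = {Hal, Kim, Mae, Uma} ∩ {Kim, Lee, Mae, Quinn, Uma} = {Kim, Mae, Uma}
… ∩ ⟦small⟧ = {Kim, Mae, Uma} ∩ {Ann, Bob, Gus, Hal, Quinn} = ∅
So ⟦small card above Mae which broke⟧ = { }.

{ }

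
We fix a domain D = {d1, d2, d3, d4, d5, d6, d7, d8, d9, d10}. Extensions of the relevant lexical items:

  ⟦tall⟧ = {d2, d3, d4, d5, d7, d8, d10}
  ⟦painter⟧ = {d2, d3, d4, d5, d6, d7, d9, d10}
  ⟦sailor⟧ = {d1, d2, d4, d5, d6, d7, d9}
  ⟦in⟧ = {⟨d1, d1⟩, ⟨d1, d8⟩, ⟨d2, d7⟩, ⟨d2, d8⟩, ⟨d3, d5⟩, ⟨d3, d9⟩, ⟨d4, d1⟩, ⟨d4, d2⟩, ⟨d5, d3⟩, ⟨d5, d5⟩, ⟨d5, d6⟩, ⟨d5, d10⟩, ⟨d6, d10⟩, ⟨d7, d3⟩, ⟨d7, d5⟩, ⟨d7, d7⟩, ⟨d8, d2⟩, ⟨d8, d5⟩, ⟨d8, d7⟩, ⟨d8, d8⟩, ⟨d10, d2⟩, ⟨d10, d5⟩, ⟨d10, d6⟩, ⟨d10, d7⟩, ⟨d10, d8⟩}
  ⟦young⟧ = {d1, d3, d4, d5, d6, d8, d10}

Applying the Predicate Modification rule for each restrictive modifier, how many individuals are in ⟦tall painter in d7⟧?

3

⟦in d7⟧ = {x : ⟨x, d7⟩ ∈ ⟦in⟧} = {d2, d7, d8, d10}
⟦painter⟧ = {d2, d3, d4, d5, d6, d7, d9, d10}
… ∩ ⟦in d7⟧ = {d2, d3, d4, d5, d6, d7, d9, d10} ∩ {d2, d7, d8, d10} = {d2, d7, d10}
… ∩ ⟦tall⟧ = {d2, d7, d10} ∩ {d2, d3, d4, d5, d7, d8, d10} = {d2, d7, d10}
⟦tall painter in d7⟧ = {d2, d7, d10}, so the cardinality is 3.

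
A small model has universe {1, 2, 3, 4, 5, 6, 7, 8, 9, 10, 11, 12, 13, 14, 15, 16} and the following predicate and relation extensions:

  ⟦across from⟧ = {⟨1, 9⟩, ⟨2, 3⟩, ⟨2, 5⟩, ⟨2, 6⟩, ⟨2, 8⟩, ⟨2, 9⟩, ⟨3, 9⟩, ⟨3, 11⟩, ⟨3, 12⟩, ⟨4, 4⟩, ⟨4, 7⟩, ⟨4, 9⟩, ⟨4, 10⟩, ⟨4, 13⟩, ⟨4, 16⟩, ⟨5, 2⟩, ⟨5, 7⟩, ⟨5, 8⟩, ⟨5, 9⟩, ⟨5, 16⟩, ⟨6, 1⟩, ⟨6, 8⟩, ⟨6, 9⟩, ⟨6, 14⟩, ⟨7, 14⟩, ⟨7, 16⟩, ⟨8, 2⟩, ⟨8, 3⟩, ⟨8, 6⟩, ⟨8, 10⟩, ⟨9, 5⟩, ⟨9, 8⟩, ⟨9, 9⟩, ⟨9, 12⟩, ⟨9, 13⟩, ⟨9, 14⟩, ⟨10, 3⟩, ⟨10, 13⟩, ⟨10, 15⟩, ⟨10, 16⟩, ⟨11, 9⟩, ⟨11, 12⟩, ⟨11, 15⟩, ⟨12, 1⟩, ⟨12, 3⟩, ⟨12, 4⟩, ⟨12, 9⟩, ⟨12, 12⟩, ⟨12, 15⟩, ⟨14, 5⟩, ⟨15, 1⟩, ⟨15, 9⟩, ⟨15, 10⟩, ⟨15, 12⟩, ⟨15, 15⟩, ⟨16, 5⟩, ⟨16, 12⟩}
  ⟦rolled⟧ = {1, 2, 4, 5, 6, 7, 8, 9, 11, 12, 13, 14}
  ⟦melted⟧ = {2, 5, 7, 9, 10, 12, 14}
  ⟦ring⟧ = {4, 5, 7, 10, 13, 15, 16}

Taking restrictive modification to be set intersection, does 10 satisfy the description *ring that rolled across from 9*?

no

⟦that rolled⟧ = ⟦rolled⟧ = {1, 2, 4, 5, 6, 7, 8, 9, 11, 12, 13, 14}
⟦across from 9⟧ = {x : ⟨x, 9⟩ ∈ ⟦across from⟧} = {1, 2, 3, 4, 5, 6, 9, 11, 12, 15}
⟦ring⟧ = {4, 5, 7, 10, 13, 15, 16}
… ∩ ⟦that rolled⟧ = {4, 5, 7, 10, 13, 15, 16} ∩ {1, 2, 4, 5, 6, 7, 8, 9, 11, 12, 13, 14} = {4, 5, 7, 13}
… ∩ ⟦across from 9⟧ = {4, 5, 7, 13} ∩ {1, 2, 3, 4, 5, 6, 9, 11, 12, 15} = {4, 5}
⟦ring that rolled across from 9⟧ = {4, 5}; 10 ∉ this set.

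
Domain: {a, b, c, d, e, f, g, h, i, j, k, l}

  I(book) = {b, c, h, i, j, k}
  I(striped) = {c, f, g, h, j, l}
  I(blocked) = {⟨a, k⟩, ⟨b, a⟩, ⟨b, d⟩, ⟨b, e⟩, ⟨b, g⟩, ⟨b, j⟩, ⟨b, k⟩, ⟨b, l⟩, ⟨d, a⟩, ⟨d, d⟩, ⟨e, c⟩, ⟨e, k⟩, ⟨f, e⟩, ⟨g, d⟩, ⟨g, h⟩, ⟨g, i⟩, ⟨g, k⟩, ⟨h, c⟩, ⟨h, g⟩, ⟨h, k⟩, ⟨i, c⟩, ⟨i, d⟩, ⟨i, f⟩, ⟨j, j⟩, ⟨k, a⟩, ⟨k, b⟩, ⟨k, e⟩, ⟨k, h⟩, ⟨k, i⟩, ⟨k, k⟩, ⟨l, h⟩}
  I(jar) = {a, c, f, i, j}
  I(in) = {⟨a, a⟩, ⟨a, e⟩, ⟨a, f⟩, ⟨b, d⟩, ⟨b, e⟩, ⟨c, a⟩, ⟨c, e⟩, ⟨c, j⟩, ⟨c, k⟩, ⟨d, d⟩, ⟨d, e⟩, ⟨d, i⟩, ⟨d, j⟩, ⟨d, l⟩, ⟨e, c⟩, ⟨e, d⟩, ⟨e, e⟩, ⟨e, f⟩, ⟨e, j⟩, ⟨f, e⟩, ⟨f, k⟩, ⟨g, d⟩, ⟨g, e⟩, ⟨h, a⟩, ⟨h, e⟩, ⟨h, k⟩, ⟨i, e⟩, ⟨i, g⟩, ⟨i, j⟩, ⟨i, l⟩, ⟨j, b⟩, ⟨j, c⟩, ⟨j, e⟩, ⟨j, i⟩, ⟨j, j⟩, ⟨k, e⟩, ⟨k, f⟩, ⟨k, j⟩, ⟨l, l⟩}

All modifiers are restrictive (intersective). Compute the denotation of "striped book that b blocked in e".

⟦that b blocked⟧ = {x : ⟨b, x⟩ ∈ ⟦blocked⟧} = {a, d, e, g, j, k, l}
⟦in e⟧ = {x : ⟨x, e⟩ ∈ ⟦in⟧} = {a, b, c, d, e, f, g, h, i, j, k}
⟦book⟧ = {b, c, h, i, j, k}
… ∩ ⟦that b blocked⟧ = {b, c, h, i, j, k} ∩ {a, d, e, g, j, k, l} = {j, k}
… ∩ ⟦in e⟧ = {j, k} ∩ {a, b, c, d, e, f, g, h, i, j, k} = {j, k}
… ∩ ⟦striped⟧ = {j, k} ∩ {c, f, g, h, j, l} = {j}
So ⟦striped book that b blocked in e⟧ = {j}.

{j}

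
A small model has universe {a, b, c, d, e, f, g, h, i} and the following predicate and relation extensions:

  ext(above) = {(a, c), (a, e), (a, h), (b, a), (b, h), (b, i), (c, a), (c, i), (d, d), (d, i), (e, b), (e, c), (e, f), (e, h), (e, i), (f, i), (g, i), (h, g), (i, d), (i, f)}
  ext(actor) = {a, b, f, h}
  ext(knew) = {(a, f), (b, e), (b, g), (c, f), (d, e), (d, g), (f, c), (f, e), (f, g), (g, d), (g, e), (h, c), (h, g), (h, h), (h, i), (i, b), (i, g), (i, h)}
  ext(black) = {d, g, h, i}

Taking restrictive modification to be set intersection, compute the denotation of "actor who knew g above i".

{b, f}

⟦who knew g⟧ = {x : ⟨x, g⟩ ∈ ⟦knew⟧} = {b, d, f, h, i}
⟦above i⟧ = {x : ⟨x, i⟩ ∈ ⟦above⟧} = {b, c, d, e, f, g}
⟦actor⟧ = {a, b, f, h}
… ∩ ⟦who knew g⟧ = {a, b, f, h} ∩ {b, d, f, h, i} = {b, f, h}
… ∩ ⟦above i⟧ = {b, f, h} ∩ {b, c, d, e, f, g} = {b, f}
So ⟦actor who knew g above i⟧ = {b, f}.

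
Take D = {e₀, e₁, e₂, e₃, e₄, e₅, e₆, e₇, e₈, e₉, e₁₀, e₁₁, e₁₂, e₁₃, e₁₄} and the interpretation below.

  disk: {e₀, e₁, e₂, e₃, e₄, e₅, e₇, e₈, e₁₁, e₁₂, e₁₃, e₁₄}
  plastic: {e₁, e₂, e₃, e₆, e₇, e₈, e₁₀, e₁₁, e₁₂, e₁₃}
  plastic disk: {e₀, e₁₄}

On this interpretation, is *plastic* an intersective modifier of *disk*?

⟦plastic⟧ ∩ ⟦disk⟧ = {e₁, e₂, e₃, e₆, e₇, e₈, e₁₀, e₁₁, e₁₂, e₁₃} ∩ {e₀, e₁, e₂, e₃, e₄, e₅, e₇, e₈, e₁₁, e₁₂, e₁₃, e₁₄} = {e₁, e₂, e₃, e₇, e₈, e₁₁, e₁₂, e₁₃}
Observed ⟦plastic disk⟧ = {e₀, e₁₄}.
These differ, so the modifier is not intersective in this model.

no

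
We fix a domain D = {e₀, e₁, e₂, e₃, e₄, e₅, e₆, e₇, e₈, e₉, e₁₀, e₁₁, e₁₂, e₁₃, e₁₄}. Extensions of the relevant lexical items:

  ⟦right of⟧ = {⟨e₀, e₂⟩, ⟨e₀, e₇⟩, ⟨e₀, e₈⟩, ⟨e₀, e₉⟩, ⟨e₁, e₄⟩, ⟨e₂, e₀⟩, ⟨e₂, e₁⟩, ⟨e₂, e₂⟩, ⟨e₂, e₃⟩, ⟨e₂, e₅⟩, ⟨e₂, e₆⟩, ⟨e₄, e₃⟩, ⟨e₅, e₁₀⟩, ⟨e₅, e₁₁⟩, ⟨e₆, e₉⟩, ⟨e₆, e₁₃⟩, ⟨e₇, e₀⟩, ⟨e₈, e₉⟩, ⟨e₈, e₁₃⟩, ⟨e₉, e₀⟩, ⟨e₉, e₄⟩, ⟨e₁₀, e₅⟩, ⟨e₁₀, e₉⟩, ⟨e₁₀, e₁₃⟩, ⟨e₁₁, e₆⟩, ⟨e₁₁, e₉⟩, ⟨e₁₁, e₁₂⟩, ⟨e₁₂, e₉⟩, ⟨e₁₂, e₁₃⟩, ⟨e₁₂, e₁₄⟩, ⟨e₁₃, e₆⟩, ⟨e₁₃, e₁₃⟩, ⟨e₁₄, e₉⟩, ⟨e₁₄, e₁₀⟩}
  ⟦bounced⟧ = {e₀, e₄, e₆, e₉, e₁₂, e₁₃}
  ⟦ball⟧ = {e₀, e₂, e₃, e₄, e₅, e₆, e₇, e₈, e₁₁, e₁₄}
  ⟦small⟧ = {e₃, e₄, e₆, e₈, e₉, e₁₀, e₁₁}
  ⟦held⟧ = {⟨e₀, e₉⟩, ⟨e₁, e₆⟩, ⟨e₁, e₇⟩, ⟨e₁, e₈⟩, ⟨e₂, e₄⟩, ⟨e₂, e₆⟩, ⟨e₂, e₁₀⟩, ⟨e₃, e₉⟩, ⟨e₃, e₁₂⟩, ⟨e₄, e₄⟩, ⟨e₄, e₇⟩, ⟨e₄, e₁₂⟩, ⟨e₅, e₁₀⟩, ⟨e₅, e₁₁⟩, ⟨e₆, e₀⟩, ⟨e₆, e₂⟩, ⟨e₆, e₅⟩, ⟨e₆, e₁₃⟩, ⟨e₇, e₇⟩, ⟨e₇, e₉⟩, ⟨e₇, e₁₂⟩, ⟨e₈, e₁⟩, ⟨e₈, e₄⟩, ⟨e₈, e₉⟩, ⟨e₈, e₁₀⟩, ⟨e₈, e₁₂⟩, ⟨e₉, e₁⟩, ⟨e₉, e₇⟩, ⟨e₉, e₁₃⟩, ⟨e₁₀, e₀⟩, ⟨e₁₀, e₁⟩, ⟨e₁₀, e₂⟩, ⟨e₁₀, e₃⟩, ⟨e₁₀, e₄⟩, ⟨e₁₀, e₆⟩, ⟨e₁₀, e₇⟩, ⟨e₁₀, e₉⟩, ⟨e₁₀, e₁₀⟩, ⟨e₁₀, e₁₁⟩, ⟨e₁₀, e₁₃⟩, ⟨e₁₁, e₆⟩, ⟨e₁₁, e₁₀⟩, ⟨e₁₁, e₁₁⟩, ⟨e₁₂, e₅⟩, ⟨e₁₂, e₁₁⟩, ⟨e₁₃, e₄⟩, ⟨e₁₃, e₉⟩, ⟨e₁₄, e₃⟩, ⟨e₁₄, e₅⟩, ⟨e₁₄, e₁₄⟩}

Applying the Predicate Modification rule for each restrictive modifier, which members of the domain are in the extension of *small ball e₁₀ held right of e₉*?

{e₆, e₁₁}

⟦e₁₀ held⟧ = {x : ⟨e₁₀, x⟩ ∈ ⟦held⟧} = {e₀, e₁, e₂, e₃, e₄, e₆, e₇, e₉, e₁₀, e₁₁, e₁₃}
⟦right of e₉⟧ = {x : ⟨x, e₉⟩ ∈ ⟦right of⟧} = {e₀, e₆, e₈, e₁₀, e₁₁, e₁₂, e₁₄}
⟦ball⟧ = {e₀, e₂, e₃, e₄, e₅, e₆, e₇, e₈, e₁₁, e₁₄}
… ∩ ⟦e₁₀ held⟧ = {e₀, e₂, e₃, e₄, e₅, e₆, e₇, e₈, e₁₁, e₁₄} ∩ {e₀, e₁, e₂, e₃, e₄, e₆, e₇, e₉, e₁₀, e₁₁, e₁₃} = {e₀, e₂, e₃, e₄, e₆, e₇, e₁₁}
… ∩ ⟦right of e₉⟧ = {e₀, e₂, e₃, e₄, e₆, e₇, e₁₁} ∩ {e₀, e₆, e₈, e₁₀, e₁₁, e₁₂, e₁₄} = {e₀, e₆, e₁₁}
… ∩ ⟦small⟧ = {e₀, e₆, e₁₁} ∩ {e₃, e₄, e₆, e₈, e₉, e₁₀, e₁₁} = {e₆, e₁₁}
So ⟦small ball e₁₀ held right of e₉⟧ = {e₆, e₁₁}.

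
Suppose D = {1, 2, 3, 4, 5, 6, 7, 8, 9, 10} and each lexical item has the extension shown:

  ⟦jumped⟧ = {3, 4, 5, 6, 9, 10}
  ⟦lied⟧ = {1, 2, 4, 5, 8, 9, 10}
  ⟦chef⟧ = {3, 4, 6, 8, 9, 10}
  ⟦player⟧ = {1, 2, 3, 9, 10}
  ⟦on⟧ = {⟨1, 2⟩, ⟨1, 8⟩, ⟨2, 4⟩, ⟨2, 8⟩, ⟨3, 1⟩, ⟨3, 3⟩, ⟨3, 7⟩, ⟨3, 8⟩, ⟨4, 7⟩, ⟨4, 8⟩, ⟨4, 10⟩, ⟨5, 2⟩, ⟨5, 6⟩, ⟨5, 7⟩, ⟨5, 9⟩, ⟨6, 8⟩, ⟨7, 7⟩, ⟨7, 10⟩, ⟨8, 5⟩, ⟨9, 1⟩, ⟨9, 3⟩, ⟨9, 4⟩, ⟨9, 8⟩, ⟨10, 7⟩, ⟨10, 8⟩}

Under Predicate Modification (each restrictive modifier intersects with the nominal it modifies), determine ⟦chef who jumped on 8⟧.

⟦who jumped⟧ = ⟦jumped⟧ = {3, 4, 5, 6, 9, 10}
⟦on 8⟧ = {x : ⟨x, 8⟩ ∈ ⟦on⟧} = {1, 2, 3, 4, 6, 9, 10}
⟦chef⟧ = {3, 4, 6, 8, 9, 10}
… ∩ ⟦who jumped⟧ = {3, 4, 6, 8, 9, 10} ∩ {3, 4, 5, 6, 9, 10} = {3, 4, 6, 9, 10}
… ∩ ⟦on 8⟧ = {3, 4, 6, 9, 10} ∩ {1, 2, 3, 4, 6, 9, 10} = {3, 4, 6, 9, 10}
So ⟦chef who jumped on 8⟧ = {3, 4, 6, 9, 10}.

{3, 4, 6, 9, 10}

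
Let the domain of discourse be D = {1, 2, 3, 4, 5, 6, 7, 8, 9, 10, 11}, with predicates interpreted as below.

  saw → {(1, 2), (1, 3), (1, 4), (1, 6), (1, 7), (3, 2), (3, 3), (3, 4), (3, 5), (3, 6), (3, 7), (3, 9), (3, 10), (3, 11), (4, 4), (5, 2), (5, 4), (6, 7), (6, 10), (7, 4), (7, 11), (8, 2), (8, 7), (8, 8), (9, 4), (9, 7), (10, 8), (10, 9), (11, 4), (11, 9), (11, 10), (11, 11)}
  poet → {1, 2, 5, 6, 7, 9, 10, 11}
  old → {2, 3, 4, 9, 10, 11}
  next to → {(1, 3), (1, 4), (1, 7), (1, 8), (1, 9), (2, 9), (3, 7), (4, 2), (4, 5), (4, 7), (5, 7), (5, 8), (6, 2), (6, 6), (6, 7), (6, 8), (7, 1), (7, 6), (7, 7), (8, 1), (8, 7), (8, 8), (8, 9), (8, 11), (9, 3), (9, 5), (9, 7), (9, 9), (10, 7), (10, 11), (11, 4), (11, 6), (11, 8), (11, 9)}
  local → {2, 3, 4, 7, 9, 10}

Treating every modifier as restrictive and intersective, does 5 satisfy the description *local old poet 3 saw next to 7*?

no

⟦3 saw⟧ = {x : ⟨3, x⟩ ∈ ⟦saw⟧} = {2, 3, 4, 5, 6, 7, 9, 10, 11}
⟦next to 7⟧ = {x : ⟨x, 7⟩ ∈ ⟦next to⟧} = {1, 3, 4, 5, 6, 7, 8, 9, 10}
⟦poet⟧ = {1, 2, 5, 6, 7, 9, 10, 11}
… ∩ ⟦3 saw⟧ = {1, 2, 5, 6, 7, 9, 10, 11} ∩ {2, 3, 4, 5, 6, 7, 9, 10, 11} = {2, 5, 6, 7, 9, 10, 11}
… ∩ ⟦next to 7⟧ = {2, 5, 6, 7, 9, 10, 11} ∩ {1, 3, 4, 5, 6, 7, 8, 9, 10} = {5, 6, 7, 9, 10}
… ∩ ⟦local⟧ = {5, 6, 7, 9, 10} ∩ {2, 3, 4, 7, 9, 10} = {7, 9, 10}
… ∩ ⟦old⟧ = {7, 9, 10} ∩ {2, 3, 4, 9, 10, 11} = {9, 10}
⟦local old poet 3 saw next to 7⟧ = {9, 10}; 5 ∉ this set.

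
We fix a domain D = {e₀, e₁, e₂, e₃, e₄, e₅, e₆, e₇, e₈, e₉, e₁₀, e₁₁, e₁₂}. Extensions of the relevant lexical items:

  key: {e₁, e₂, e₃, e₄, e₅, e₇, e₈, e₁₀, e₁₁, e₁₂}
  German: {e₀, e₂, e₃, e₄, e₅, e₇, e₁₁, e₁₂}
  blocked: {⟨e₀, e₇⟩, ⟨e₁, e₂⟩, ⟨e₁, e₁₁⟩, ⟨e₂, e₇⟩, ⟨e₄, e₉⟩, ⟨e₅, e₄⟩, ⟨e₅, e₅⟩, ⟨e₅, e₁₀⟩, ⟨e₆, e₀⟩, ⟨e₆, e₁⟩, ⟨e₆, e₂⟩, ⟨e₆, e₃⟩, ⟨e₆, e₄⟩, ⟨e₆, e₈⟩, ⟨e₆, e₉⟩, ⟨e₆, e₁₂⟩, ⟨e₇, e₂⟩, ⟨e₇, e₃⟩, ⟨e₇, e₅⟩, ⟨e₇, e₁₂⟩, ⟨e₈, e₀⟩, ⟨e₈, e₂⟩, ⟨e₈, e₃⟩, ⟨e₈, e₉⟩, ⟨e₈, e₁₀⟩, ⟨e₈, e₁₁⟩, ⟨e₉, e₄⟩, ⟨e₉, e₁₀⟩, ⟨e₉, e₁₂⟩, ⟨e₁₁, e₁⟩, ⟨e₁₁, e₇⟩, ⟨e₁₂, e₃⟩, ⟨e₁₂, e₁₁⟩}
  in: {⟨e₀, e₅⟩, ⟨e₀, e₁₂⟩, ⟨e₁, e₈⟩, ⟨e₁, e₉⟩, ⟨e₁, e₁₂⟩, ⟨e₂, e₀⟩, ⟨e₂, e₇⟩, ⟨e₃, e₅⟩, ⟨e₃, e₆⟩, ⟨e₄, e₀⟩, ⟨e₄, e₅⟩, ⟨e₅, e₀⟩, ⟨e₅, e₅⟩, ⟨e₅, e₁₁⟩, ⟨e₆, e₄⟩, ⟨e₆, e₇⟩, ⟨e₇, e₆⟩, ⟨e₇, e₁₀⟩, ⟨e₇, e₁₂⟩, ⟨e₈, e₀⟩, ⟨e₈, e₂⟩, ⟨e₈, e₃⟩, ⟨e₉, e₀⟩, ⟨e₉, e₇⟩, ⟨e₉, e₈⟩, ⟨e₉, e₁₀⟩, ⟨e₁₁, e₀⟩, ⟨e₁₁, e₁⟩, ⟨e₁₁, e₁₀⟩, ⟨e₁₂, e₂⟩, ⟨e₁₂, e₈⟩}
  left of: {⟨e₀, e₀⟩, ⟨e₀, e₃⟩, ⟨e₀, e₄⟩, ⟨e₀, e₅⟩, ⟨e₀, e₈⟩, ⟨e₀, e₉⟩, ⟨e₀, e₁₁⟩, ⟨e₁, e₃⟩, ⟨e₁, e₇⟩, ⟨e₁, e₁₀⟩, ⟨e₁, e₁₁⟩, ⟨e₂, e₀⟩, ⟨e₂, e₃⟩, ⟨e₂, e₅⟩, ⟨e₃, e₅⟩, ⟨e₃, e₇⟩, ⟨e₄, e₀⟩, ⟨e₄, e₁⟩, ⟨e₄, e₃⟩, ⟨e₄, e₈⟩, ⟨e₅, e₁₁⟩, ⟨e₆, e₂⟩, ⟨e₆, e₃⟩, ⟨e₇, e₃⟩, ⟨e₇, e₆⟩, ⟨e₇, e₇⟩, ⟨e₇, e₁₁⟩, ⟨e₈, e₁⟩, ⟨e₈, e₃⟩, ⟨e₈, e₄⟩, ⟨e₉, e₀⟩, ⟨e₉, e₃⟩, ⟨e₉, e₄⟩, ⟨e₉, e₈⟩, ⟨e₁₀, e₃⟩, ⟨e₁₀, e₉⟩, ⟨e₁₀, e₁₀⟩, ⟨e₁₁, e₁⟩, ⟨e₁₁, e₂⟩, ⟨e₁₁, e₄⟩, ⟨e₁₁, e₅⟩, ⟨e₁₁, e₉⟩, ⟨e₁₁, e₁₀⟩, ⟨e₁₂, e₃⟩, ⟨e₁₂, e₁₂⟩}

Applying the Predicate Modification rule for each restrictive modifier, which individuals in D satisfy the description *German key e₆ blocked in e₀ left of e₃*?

{e₂, e₄}

⟦e₆ blocked⟧ = {x : ⟨e₆, x⟩ ∈ ⟦blocked⟧} = {e₀, e₁, e₂, e₃, e₄, e₈, e₉, e₁₂}
⟦in e₀⟧ = {x : ⟨x, e₀⟩ ∈ ⟦in⟧} = {e₂, e₄, e₅, e₈, e₉, e₁₁}
⟦left of e₃⟧ = {x : ⟨x, e₃⟩ ∈ ⟦left of⟧} = {e₀, e₁, e₂, e₄, e₆, e₇, e₈, e₉, e₁₀, e₁₂}
⟦key⟧ = {e₁, e₂, e₃, e₄, e₅, e₇, e₈, e₁₀, e₁₁, e₁₂}
… ∩ ⟦e₆ blocked⟧ = {e₁, e₂, e₃, e₄, e₅, e₇, e₈, e₁₀, e₁₁, e₁₂} ∩ {e₀, e₁, e₂, e₃, e₄, e₈, e₉, e₁₂} = {e₁, e₂, e₃, e₄, e₈, e₁₂}
… ∩ ⟦in e₀⟧ = {e₁, e₂, e₃, e₄, e₈, e₁₂} ∩ {e₂, e₄, e₅, e₈, e₉, e₁₁} = {e₂, e₄, e₈}
… ∩ ⟦left of e₃⟧ = {e₂, e₄, e₈} ∩ {e₀, e₁, e₂, e₄, e₆, e₇, e₈, e₉, e₁₀, e₁₂} = {e₂, e₄, e₈}
… ∩ ⟦German⟧ = {e₂, e₄, e₈} ∩ {e₀, e₂, e₃, e₄, e₅, e₇, e₁₁, e₁₂} = {e₂, e₄}
So ⟦German key e₆ blocked in e₀ left of e₃⟧ = {e₂, e₄}.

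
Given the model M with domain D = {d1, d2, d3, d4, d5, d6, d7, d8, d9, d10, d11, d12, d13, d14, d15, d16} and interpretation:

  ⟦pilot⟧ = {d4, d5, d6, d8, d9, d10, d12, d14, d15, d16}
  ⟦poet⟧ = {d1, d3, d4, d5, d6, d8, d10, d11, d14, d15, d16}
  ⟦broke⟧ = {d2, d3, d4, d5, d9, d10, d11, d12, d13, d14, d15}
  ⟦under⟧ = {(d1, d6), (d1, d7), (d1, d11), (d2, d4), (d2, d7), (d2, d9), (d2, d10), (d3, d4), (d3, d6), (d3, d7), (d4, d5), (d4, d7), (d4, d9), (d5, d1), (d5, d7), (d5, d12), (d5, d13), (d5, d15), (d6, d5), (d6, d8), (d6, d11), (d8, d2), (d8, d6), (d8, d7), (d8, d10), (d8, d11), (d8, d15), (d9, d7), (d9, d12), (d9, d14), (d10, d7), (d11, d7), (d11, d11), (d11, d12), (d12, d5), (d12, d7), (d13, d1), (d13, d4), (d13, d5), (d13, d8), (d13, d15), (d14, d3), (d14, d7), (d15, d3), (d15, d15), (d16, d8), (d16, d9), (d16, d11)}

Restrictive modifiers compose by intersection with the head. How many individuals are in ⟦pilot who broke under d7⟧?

⟦who broke⟧ = ⟦broke⟧ = {d2, d3, d4, d5, d9, d10, d11, d12, d13, d14, d15}
⟦under d7⟧ = {x : ⟨x, d7⟩ ∈ ⟦under⟧} = {d1, d2, d3, d4, d5, d8, d9, d10, d11, d12, d14}
⟦pilot⟧ = {d4, d5, d6, d8, d9, d10, d12, d14, d15, d16}
… ∩ ⟦who broke⟧ = {d4, d5, d6, d8, d9, d10, d12, d14, d15, d16} ∩ {d2, d3, d4, d5, d9, d10, d11, d12, d13, d14, d15} = {d4, d5, d9, d10, d12, d14, d15}
… ∩ ⟦under d7⟧ = {d4, d5, d9, d10, d12, d14, d15} ∩ {d1, d2, d3, d4, d5, d8, d9, d10, d11, d12, d14} = {d4, d5, d9, d10, d12, d14}
⟦pilot who broke under d7⟧ = {d4, d5, d9, d10, d12, d14}, so the cardinality is 6.

6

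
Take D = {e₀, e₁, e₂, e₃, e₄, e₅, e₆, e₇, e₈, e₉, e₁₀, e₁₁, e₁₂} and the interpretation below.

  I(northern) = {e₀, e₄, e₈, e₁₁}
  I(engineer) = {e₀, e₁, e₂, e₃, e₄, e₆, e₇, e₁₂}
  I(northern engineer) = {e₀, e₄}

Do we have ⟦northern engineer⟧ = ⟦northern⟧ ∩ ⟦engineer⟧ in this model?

⟦northern⟧ ∩ ⟦engineer⟧ = {e₀, e₄, e₈, e₁₁} ∩ {e₀, e₁, e₂, e₃, e₄, e₆, e₇, e₁₂} = {e₀, e₄}
Observed ⟦northern engineer⟧ = {e₀, e₄}.
These coincide, so the modifier is intersective here.

yes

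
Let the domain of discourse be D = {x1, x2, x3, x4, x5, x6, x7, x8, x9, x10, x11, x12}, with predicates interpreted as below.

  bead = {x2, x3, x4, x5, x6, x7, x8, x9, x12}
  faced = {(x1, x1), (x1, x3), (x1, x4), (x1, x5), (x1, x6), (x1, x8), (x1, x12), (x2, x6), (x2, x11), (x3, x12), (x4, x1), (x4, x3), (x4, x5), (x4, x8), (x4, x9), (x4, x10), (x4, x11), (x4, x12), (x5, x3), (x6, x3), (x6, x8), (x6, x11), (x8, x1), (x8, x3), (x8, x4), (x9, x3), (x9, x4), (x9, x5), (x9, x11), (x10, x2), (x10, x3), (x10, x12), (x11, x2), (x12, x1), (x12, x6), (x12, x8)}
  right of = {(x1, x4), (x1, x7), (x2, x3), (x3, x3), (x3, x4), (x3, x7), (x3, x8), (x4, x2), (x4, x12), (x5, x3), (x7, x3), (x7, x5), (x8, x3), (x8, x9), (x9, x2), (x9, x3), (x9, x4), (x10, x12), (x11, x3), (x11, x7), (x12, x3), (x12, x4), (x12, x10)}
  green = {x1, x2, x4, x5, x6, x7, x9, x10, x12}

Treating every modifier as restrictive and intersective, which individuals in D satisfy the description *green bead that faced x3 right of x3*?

{x5, x9}

⟦that faced x3⟧ = {x : ⟨x, x3⟩ ∈ ⟦faced⟧} = {x1, x4, x5, x6, x8, x9, x10}
⟦right of x3⟧ = {x : ⟨x, x3⟩ ∈ ⟦right of⟧} = {x2, x3, x5, x7, x8, x9, x11, x12}
⟦bead⟧ = {x2, x3, x4, x5, x6, x7, x8, x9, x12}
… ∩ ⟦that faced x3⟧ = {x2, x3, x4, x5, x6, x7, x8, x9, x12} ∩ {x1, x4, x5, x6, x8, x9, x10} = {x4, x5, x6, x8, x9}
… ∩ ⟦right of x3⟧ = {x4, x5, x6, x8, x9} ∩ {x2, x3, x5, x7, x8, x9, x11, x12} = {x5, x8, x9}
… ∩ ⟦green⟧ = {x5, x8, x9} ∩ {x1, x2, x4, x5, x6, x7, x9, x10, x12} = {x5, x9}
So ⟦green bead that faced x3 right of x3⟧ = {x5, x9}.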